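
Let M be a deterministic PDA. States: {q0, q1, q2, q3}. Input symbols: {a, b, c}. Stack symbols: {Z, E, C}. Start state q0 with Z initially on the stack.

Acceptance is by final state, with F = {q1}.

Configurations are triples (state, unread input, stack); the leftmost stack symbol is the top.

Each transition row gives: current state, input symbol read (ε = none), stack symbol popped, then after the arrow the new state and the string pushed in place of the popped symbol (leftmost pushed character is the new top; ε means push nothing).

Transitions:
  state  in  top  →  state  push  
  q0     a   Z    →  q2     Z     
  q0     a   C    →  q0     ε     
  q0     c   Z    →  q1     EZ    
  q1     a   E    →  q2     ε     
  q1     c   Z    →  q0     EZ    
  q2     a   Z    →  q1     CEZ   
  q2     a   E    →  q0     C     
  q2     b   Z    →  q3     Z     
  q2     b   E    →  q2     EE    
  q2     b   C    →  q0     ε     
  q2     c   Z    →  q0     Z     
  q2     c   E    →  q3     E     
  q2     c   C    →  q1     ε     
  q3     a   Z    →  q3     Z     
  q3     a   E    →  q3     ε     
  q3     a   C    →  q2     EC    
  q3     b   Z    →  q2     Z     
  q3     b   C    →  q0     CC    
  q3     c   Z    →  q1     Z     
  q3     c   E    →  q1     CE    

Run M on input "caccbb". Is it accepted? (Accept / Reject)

(q0, caccbb, Z)
  read c, top Z: go to q1, push EZ → (q1, accbb, EZ)
  read a, top E: go to q2, push ε → (q2, ccbb, Z)
  read c, top Z: go to q0, push Z → (q0, cbb, Z)
  read c, top Z: go to q1, push EZ → (q1, bb, EZ)
No transition applies at (q1, bb, EZ); input not fully consumed.

Reject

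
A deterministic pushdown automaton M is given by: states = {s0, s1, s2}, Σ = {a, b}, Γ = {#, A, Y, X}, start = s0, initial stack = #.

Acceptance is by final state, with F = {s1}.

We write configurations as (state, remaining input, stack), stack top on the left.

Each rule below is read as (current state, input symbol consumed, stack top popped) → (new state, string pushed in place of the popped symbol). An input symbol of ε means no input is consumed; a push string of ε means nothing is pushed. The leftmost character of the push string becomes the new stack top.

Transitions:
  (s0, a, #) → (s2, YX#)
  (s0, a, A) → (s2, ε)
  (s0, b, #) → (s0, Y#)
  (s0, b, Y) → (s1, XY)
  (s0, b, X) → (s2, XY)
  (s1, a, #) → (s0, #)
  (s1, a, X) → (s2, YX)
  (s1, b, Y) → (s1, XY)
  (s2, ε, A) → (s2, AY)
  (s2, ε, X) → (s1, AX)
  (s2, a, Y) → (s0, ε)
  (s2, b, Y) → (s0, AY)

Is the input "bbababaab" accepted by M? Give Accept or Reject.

Accept

(s0, bbababaab, #)
  read b, top #: go to s0, push Y# → (s0, bababaab, Y#)
  read b, top Y: go to s1, push XY → (s1, ababaab, XY#)
  read a, top X: go to s2, push YX → (s2, babaab, YXY#)
  read b, top Y: go to s0, push AY → (s0, abaab, AYXY#)
  read a, top A: go to s2, push ε → (s2, baab, YXY#)
  read b, top Y: go to s0, push AY → (s0, aab, AYXY#)
  read a, top A: go to s2, push ε → (s2, ab, YXY#)
  read a, top Y: go to s0, push ε → (s0, b, XY#)
  read b, top X: go to s2, push XY → (s2, ε, XYY#)
  ε-move, top X: go to s1, push AX → (s1, ε, AXYY#)
All input consumed; state s1 ∈ F.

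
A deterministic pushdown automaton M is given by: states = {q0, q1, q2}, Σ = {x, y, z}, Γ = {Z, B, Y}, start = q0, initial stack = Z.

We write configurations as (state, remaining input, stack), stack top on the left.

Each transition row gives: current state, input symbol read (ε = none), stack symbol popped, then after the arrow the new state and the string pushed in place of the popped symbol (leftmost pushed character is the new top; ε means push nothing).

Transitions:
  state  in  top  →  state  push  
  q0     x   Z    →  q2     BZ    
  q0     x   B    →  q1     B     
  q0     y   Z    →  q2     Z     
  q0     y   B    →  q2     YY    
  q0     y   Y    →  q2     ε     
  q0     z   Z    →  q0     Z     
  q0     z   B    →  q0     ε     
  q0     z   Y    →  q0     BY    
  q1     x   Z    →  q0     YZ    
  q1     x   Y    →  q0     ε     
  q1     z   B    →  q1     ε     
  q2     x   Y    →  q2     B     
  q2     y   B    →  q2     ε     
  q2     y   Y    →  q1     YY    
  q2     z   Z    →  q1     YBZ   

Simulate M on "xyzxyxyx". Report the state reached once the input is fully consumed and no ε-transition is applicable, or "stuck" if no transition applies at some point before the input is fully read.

q2

(q0, xyzxyxyx, Z)
  read x, top Z: go to q2, push BZ → (q2, yzxyxyx, BZ)
  read y, top B: go to q2, push ε → (q2, zxyxyx, Z)
  read z, top Z: go to q1, push YBZ → (q1, xyxyx, YBZ)
  read x, top Y: go to q0, push ε → (q0, yxyx, BZ)
  read y, top B: go to q2, push YY → (q2, xyx, YYZ)
  read x, top Y: go to q2, push B → (q2, yx, BYZ)
  read y, top B: go to q2, push ε → (q2, x, YZ)
  read x, top Y: go to q2, push B → (q2, ε, BZ)
All input consumed; M is in state q2.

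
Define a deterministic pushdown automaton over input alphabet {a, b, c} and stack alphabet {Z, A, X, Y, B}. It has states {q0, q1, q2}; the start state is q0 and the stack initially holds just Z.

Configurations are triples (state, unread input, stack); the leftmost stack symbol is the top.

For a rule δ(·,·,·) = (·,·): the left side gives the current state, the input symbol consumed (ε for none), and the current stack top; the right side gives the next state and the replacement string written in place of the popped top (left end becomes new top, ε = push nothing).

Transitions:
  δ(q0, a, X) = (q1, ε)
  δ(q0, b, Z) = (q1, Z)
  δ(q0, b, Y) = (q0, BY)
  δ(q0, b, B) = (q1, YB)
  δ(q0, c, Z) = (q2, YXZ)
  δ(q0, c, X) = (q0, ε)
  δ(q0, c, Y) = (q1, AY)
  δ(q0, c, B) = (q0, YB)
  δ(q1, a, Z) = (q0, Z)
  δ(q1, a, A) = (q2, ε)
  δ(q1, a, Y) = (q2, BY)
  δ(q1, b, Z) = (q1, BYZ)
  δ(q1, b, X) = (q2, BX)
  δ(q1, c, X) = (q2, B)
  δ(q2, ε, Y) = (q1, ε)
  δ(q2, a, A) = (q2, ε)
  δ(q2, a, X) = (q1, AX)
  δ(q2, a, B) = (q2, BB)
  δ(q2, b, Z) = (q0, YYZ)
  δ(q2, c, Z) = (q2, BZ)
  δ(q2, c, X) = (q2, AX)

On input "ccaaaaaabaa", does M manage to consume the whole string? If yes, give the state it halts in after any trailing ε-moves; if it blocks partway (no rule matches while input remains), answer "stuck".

stuck

(q0, ccaaaaaabaa, Z)
  read c, top Z: go to q2, push YXZ → (q2, caaaaaabaa, YXZ)
  ε-move, top Y: go to q1, push ε → (q1, caaaaaabaa, XZ)
  read c, top X: go to q2, push B → (q2, aaaaaabaa, BZ)
  read a, top B: go to q2, push BB → (q2, aaaaabaa, BBZ)
  read a, top B: go to q2, push BB → (q2, aaaabaa, BBBZ)
  read a, top B: go to q2, push BB → (q2, aaabaa, BBBBZ)
  read a, top B: go to q2, push BB → (q2, aabaa, BBBBBZ)
  read a, top B: go to q2, push BB → (q2, abaa, BBBBBBZ)
  read a, top B: go to q2, push BB → (q2, baa, BBBBBBBZ)
No transition for (q2, b, top B); M blocks with input baa remaining.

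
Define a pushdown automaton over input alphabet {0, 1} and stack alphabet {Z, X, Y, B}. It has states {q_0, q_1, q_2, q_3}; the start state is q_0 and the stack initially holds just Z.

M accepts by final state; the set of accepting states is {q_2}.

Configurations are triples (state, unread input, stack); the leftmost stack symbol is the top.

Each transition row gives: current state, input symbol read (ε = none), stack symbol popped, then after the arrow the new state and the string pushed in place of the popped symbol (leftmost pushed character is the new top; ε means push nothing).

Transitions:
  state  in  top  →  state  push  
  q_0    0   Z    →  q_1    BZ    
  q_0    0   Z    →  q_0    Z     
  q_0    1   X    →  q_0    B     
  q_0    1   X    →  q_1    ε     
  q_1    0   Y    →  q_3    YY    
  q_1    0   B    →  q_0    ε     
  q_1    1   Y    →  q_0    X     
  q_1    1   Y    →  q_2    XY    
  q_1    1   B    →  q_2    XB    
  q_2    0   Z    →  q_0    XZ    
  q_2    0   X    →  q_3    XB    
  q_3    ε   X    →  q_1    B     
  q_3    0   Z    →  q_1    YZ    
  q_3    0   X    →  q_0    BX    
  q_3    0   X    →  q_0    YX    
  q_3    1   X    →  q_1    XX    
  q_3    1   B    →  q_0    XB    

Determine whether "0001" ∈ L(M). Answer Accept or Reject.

One accepting computation: (q_0, 0001, Z) ⊢ (q_1, 001, BZ) ⊢ (q_0, 01, Z) ⊢ (q_1, 1, BZ) ⊢ (q_2, ε, XBZ)
All input consumed and state q_2 ∈ F.

Accept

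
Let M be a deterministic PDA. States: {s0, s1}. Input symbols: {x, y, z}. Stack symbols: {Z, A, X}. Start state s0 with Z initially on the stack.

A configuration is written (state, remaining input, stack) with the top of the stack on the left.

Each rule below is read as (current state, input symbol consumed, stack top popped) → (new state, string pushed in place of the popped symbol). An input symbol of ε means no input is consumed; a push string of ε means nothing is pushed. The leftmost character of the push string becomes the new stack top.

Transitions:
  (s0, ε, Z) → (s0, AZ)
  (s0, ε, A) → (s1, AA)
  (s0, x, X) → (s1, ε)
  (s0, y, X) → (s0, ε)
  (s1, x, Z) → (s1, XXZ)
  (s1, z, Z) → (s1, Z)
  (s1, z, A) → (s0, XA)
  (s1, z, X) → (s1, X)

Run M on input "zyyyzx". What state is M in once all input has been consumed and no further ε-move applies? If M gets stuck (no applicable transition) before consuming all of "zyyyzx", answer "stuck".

stuck

(s0, zyyyzx, Z) ⊢ (s0, zyyyzx, AZ) ⊢ (s1, zyyyzx, AAZ) ⊢ (s0, yyyzx, XAAZ) ⊢ (s0, yyzx, AAZ) ⊢ (s1, yyzx, AAAZ)
No transition for (s1, y, top A); M blocks with input yyzx remaining.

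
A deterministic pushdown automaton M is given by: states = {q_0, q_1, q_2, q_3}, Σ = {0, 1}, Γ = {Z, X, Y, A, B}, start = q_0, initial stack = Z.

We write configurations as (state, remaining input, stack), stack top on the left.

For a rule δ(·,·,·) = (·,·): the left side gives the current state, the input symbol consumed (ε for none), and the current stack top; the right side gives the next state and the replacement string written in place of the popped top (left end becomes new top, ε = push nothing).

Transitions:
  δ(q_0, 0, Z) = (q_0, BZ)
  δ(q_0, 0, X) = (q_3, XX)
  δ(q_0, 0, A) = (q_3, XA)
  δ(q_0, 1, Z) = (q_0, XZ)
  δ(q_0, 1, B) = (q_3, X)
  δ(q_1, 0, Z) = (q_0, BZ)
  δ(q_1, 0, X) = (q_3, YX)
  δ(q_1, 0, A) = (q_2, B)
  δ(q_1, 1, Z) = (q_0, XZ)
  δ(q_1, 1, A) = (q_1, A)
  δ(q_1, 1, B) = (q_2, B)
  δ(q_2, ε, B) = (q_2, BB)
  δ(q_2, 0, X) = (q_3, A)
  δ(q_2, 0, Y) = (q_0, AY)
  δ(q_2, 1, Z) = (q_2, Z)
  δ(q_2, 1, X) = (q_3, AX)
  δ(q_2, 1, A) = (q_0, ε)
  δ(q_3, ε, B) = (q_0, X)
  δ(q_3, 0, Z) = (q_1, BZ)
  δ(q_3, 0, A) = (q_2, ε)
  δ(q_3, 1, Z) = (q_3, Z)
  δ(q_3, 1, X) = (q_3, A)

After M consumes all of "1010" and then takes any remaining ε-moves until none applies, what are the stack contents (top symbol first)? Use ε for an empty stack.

(q_0, 1010, Z) ⊢ (q_0, 010, XZ) ⊢ (q_3, 10, XXZ) ⊢ (q_3, 0, AXZ) ⊢ (q_2, ε, XZ)
All input consumed in state q_2 with stack XZ.

XZ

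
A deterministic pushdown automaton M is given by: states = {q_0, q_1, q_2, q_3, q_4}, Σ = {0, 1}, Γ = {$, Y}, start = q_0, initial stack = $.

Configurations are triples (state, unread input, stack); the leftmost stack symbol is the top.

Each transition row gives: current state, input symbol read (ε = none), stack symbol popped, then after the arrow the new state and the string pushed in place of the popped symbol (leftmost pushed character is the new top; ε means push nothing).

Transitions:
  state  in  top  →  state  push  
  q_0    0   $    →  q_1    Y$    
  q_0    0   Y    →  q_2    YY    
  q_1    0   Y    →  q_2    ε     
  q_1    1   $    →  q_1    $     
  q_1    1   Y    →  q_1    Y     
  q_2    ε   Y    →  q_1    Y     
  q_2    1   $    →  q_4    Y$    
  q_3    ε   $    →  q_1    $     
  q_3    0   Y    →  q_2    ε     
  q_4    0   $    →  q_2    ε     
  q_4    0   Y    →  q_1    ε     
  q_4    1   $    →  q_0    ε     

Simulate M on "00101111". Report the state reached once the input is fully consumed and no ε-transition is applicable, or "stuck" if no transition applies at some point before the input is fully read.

(q_0, 00101111, $)
  read 0, top $: go to q_1, push Y$ → (q_1, 0101111, Y$)
  read 0, top Y: go to q_2, push ε → (q_2, 101111, $)
  read 1, top $: go to q_4, push Y$ → (q_4, 01111, Y$)
  read 0, top Y: go to q_1, push ε → (q_1, 1111, $)
  read 1, top $: go to q_1, push $ → (q_1, 111, $)
  read 1, top $: go to q_1, push $ → (q_1, 11, $)
  read 1, top $: go to q_1, push $ → (q_1, 1, $)
  read 1, top $: go to q_1, push $ → (q_1, ε, $)
All input consumed; M is in state q_1.

q_1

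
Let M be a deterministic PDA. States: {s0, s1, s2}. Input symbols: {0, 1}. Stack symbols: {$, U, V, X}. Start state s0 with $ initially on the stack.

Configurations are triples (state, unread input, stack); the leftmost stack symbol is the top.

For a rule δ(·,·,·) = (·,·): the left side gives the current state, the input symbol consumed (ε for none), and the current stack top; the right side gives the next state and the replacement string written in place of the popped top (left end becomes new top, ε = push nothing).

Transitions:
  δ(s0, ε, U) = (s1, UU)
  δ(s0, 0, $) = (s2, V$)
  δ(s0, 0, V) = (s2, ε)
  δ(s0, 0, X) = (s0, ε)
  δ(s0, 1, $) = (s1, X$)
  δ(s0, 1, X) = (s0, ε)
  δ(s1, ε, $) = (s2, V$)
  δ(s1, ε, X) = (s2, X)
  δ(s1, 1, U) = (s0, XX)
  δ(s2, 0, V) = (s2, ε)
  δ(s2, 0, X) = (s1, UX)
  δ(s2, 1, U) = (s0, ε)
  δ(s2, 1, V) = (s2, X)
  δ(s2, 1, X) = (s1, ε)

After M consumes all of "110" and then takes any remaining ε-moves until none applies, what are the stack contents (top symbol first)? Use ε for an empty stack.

(s0, 110, $)
  read 1, top $: go to s1, push X$ → (s1, 10, X$)
  ε-move, top X: go to s2, push X → (s2, 10, X$)
  read 1, top X: go to s1, push ε → (s1, 0, $)
  ε-move, top $: go to s2, push V$ → (s2, 0, V$)
  read 0, top V: go to s2, push ε → (s2, ε, $)
All input consumed in state s2 with stack $.

$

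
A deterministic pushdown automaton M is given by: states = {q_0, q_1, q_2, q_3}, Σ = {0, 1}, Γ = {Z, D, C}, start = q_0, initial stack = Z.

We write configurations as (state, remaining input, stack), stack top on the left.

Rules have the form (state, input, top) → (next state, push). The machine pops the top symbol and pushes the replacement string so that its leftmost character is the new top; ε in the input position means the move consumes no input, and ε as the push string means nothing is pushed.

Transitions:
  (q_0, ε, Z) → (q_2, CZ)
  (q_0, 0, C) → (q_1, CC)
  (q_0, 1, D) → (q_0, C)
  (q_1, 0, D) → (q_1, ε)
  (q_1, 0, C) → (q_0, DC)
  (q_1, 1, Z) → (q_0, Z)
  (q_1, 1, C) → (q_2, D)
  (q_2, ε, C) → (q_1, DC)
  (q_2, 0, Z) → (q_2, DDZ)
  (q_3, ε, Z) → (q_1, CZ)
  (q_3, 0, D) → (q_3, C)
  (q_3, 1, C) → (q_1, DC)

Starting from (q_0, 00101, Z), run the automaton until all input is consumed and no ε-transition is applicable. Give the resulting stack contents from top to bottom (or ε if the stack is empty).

DCCZ

(q_0, 00101, Z) ⊢ (q_2, 00101, CZ) ⊢ (q_1, 00101, DCZ) ⊢ (q_1, 0101, CZ) ⊢ (q_0, 101, DCZ) ⊢ (q_0, 01, CCZ) ⊢ (q_1, 1, CCCZ) ⊢ (q_2, ε, DCCZ)
All input consumed in state q_2 with stack DCCZ.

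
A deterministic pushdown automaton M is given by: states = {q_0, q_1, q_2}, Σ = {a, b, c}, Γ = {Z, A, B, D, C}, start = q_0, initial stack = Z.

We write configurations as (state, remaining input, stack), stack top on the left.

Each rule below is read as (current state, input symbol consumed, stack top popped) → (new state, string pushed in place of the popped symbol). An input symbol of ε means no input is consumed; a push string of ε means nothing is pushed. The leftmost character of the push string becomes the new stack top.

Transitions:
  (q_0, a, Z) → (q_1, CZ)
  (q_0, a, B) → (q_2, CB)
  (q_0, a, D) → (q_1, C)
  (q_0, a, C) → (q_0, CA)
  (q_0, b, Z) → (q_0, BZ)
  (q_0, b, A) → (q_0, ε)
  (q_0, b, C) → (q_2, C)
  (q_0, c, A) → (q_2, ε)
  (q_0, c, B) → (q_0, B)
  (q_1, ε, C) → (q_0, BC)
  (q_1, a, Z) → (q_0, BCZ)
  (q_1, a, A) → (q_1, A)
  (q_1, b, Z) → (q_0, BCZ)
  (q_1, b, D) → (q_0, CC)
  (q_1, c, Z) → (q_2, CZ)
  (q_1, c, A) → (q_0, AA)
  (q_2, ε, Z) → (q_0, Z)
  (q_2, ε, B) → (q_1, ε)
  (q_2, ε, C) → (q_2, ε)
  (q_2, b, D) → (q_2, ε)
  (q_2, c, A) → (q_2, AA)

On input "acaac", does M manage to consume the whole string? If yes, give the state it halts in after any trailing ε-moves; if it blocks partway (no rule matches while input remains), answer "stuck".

(q_0, acaac, Z)
  read a, top Z: go to q_1, push CZ → (q_1, caac, CZ)
  ε-move, top C: go to q_0, push BC → (q_0, caac, BCZ)
  read c, top B: go to q_0, push B → (q_0, aac, BCZ)
  read a, top B: go to q_2, push CB → (q_2, ac, CBCZ)
  ε-move, top C: go to q_2, push ε → (q_2, ac, BCZ)
  ε-move, top B: go to q_1, push ε → (q_1, ac, CZ)
  ε-move, top C: go to q_0, push BC → (q_0, ac, BCZ)
  read a, top B: go to q_2, push CB → (q_2, c, CBCZ)
  ε-move, top C: go to q_2, push ε → (q_2, c, BCZ)
  ε-move, top B: go to q_1, push ε → (q_1, c, CZ)
  ε-move, top C: go to q_0, push BC → (q_0, c, BCZ)
  read c, top B: go to q_0, push B → (q_0, ε, BCZ)
All input consumed; M is in state q_0.

q_0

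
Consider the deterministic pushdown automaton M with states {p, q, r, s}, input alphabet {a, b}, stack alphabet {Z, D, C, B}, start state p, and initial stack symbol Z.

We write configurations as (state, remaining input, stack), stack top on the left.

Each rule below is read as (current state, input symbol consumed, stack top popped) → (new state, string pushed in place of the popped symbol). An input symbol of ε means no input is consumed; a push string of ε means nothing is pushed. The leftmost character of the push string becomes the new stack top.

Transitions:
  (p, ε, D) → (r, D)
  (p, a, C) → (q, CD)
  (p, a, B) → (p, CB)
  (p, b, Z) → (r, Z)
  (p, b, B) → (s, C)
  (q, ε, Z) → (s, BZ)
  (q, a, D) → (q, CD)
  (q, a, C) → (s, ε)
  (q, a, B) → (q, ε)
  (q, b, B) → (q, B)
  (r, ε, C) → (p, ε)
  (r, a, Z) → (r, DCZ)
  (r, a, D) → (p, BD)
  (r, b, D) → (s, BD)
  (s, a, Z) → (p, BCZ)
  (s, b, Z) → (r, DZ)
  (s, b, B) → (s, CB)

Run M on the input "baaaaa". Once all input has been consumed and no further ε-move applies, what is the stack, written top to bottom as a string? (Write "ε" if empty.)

DBDCZ

(p, baaaaa, Z) ⊢ (r, aaaaa, Z) ⊢ (r, aaaa, DCZ) ⊢ (p, aaa, BDCZ) ⊢ (p, aa, CBDCZ) ⊢ (q, a, CDBDCZ) ⊢ (s, ε, DBDCZ)
All input consumed in state s with stack DBDCZ.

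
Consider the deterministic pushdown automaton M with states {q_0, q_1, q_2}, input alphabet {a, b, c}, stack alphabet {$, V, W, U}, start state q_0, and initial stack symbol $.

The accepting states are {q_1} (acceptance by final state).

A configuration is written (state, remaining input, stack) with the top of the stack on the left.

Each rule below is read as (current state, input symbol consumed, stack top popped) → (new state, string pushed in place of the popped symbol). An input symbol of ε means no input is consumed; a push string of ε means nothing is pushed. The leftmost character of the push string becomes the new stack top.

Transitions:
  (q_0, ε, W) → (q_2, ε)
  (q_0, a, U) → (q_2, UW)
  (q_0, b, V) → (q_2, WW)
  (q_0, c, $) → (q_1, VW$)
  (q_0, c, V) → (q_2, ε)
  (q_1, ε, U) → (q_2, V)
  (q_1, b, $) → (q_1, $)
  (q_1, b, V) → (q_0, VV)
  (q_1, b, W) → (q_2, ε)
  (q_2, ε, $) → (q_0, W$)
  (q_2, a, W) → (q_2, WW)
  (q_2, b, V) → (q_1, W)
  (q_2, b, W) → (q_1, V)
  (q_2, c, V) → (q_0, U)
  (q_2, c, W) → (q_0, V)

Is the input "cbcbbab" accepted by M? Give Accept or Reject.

Accept

(q_0, cbcbbab, $)
  read c, top $: go to q_1, push VW$ → (q_1, bcbbab, VW$)
  read b, top V: go to q_0, push VV → (q_0, cbbab, VVW$)
  read c, top V: go to q_2, push ε → (q_2, bbab, VW$)
  read b, top V: go to q_1, push W → (q_1, bab, WW$)
  read b, top W: go to q_2, push ε → (q_2, ab, W$)
  read a, top W: go to q_2, push WW → (q_2, b, WW$)
  read b, top W: go to q_1, push V → (q_1, ε, VW$)
All input consumed; state q_1 ∈ F.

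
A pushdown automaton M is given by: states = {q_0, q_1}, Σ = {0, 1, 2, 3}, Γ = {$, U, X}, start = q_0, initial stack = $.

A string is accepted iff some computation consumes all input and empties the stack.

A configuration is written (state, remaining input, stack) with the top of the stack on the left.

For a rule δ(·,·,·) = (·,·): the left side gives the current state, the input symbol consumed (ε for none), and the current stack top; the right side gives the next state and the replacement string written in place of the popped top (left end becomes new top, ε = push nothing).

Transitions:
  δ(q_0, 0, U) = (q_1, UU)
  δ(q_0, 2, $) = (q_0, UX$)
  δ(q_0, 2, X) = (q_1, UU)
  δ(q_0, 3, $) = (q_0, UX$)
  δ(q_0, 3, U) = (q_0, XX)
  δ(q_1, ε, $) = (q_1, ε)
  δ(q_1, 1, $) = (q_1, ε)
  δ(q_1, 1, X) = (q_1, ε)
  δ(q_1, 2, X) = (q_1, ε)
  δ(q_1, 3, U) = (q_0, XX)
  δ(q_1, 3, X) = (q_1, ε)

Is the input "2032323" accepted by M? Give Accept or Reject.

Reject

No computation consumes all input and empties the stack.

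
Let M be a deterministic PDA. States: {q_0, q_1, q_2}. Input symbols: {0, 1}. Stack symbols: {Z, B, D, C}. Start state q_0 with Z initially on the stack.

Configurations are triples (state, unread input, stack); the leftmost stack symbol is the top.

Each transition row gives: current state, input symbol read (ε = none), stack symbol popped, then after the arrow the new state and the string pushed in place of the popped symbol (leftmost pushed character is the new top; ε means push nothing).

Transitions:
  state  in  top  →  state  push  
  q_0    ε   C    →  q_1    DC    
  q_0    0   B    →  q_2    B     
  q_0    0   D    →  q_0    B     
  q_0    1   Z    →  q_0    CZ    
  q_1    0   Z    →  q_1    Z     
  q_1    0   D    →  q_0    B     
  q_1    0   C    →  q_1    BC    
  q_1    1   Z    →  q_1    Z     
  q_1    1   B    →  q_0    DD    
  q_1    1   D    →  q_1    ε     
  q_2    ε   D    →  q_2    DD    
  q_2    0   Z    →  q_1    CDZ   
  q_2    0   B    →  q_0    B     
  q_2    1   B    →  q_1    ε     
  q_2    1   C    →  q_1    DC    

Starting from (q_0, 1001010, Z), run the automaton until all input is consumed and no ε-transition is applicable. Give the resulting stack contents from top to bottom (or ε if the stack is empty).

(q_0, 1001010, Z)
  read 1, top Z: go to q_0, push CZ → (q_0, 001010, CZ)
  ε-move, top C: go to q_1, push DC → (q_1, 001010, DCZ)
  read 0, top D: go to q_0, push B → (q_0, 01010, BCZ)
  read 0, top B: go to q_2, push B → (q_2, 1010, BCZ)
  read 1, top B: go to q_1, push ε → (q_1, 010, CZ)
  read 0, top C: go to q_1, push BC → (q_1, 10, BCZ)
  read 1, top B: go to q_0, push DD → (q_0, 0, DDCZ)
  read 0, top D: go to q_0, push B → (q_0, ε, BDCZ)
All input consumed in state q_0 with stack BDCZ.

BDCZ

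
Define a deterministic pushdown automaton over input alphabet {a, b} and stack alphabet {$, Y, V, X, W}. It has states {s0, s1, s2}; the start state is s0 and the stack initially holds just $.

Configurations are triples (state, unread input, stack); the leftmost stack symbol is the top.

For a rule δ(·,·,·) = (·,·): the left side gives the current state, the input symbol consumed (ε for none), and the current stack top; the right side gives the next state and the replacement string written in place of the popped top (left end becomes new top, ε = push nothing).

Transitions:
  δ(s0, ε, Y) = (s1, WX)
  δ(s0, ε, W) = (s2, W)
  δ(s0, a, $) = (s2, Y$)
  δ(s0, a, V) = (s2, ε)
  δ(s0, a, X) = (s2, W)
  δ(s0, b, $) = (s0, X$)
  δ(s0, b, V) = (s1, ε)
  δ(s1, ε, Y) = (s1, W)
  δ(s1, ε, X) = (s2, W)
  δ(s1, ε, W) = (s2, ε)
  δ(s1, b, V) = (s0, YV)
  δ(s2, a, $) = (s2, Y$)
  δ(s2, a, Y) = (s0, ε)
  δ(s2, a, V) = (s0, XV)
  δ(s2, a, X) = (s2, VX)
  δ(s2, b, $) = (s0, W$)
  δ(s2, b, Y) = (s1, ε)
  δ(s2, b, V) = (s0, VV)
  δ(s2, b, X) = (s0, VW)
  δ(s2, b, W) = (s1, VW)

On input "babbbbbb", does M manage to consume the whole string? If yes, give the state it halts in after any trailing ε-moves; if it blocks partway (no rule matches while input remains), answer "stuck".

(s0, babbbbbb, $)
  read b, top $: go to s0, push X$ → (s0, abbbbbb, X$)
  read a, top X: go to s2, push W → (s2, bbbbbb, W$)
  read b, top W: go to s1, push VW → (s1, bbbbb, VW$)
  read b, top V: go to s0, push YV → (s0, bbbb, YVW$)
  ε-move, top Y: go to s1, push WX → (s1, bbbb, WXVW$)
  ε-move, top W: go to s2, push ε → (s2, bbbb, XVW$)
  read b, top X: go to s0, push VW → (s0, bbb, VWVW$)
  read b, top V: go to s1, push ε → (s1, bb, WVW$)
  ε-move, top W: go to s2, push ε → (s2, bb, VW$)
  read b, top V: go to s0, push VV → (s0, b, VVW$)
  read b, top V: go to s1, push ε → (s1, ε, VW$)
All input consumed; M is in state s1.

s1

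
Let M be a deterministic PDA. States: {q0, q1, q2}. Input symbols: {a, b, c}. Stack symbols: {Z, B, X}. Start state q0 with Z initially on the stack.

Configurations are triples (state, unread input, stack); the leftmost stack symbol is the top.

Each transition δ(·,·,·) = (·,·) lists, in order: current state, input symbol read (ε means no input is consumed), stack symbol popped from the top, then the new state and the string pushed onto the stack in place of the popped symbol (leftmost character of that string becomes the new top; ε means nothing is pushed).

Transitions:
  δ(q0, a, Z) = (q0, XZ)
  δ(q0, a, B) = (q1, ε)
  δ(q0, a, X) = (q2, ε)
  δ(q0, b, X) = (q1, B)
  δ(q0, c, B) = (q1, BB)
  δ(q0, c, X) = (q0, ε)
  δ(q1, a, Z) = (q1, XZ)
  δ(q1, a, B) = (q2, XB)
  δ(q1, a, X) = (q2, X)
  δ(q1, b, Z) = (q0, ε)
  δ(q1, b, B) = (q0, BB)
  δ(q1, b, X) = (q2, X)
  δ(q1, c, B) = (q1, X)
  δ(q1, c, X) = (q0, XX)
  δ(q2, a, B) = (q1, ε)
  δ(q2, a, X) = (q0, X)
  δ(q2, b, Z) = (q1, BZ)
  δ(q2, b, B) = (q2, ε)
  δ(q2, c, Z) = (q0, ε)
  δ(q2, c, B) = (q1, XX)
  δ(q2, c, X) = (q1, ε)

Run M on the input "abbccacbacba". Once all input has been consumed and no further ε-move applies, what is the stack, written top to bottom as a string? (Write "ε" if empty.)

XBZ

(q0, abbccacbacba, Z)
  read a, top Z: go to q0, push XZ → (q0, bbccacbacba, XZ)
  read b, top X: go to q1, push B → (q1, bccacbacba, BZ)
  read b, top B: go to q0, push BB → (q0, ccacbacba, BBZ)
  read c, top B: go to q1, push BB → (q1, cacbacba, BBBZ)
  read c, top B: go to q1, push X → (q1, acbacba, XBBZ)
  read a, top X: go to q2, push X → (q2, cbacba, XBBZ)
  read c, top X: go to q1, push ε → (q1, bacba, BBZ)
  read b, top B: go to q0, push BB → (q0, acba, BBBZ)
  read a, top B: go to q1, push ε → (q1, cba, BBZ)
  read c, top B: go to q1, push X → (q1, ba, XBZ)
  read b, top X: go to q2, push X → (q2, a, XBZ)
  read a, top X: go to q0, push X → (q0, ε, XBZ)
All input consumed in state q0 with stack XBZ.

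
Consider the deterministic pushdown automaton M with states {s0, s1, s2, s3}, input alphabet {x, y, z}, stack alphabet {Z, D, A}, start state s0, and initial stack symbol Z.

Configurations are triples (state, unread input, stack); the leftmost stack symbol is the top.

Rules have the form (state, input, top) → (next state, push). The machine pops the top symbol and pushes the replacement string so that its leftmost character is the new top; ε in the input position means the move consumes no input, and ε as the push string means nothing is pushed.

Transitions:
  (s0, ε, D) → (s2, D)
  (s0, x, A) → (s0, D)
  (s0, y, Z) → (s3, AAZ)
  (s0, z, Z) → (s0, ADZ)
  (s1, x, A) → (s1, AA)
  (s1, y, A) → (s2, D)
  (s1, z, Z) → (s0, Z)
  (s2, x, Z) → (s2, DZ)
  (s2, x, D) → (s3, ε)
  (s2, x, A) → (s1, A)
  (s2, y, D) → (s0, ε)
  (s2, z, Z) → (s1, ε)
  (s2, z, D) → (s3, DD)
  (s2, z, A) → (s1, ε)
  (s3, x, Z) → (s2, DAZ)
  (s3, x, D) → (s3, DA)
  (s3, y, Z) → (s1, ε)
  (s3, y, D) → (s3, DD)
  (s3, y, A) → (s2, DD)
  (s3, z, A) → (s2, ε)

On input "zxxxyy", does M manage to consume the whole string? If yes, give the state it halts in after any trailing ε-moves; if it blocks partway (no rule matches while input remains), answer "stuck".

(s0, zxxxyy, Z)
  read z, top Z: go to s0, push ADZ → (s0, xxxyy, ADZ)
  read x, top A: go to s0, push D → (s0, xxyy, DDZ)
  ε-move, top D: go to s2, push D → (s2, xxyy, DDZ)
  read x, top D: go to s3, push ε → (s3, xyy, DZ)
  read x, top D: go to s3, push DA → (s3, yy, DAZ)
  read y, top D: go to s3, push DD → (s3, y, DDAZ)
  read y, top D: go to s3, push DD → (s3, ε, DDDAZ)
All input consumed; M is in state s3.

s3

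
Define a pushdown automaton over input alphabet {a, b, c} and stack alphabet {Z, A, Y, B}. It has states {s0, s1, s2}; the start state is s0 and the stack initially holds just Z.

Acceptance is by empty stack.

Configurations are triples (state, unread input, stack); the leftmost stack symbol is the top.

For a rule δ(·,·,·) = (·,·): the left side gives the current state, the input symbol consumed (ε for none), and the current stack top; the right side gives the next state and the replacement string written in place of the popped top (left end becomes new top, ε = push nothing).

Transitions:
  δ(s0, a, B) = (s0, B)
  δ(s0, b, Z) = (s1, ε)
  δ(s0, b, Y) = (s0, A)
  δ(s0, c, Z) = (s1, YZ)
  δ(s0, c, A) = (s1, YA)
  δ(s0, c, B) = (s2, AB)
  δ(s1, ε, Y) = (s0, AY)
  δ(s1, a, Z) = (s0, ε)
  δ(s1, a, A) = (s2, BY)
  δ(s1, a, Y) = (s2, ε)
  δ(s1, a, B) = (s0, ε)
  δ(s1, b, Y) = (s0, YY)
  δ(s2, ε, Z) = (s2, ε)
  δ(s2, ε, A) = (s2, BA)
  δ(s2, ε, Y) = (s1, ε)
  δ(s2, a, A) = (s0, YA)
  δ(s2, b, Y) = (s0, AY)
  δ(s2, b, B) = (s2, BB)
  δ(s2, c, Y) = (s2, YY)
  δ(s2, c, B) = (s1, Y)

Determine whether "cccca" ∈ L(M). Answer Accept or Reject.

No computation consumes all input and empties the stack.

Reject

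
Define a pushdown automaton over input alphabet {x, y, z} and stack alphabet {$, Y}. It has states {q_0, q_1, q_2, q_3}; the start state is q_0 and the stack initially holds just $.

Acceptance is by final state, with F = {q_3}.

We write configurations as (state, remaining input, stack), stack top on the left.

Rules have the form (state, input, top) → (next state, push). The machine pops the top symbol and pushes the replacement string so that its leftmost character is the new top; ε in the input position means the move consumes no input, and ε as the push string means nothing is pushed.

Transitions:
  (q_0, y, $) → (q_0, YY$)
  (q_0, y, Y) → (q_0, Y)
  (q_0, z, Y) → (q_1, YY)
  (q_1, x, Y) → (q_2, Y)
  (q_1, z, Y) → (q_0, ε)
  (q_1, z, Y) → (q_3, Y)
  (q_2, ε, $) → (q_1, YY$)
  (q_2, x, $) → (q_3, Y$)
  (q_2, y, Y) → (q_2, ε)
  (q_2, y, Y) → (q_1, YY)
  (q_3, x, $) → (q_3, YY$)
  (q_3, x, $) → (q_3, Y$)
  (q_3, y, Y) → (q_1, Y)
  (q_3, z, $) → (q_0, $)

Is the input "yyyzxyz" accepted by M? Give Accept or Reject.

One accepting computation: (q_0, yyyzxyz, $) ⊢ (q_0, yyzxyz, YY$) ⊢ (q_0, yzxyz, YY$) ⊢ (q_0, zxyz, YY$) ⊢ (q_1, xyz, YYY$) ⊢ (q_2, yz, YYY$) ⊢ (q_1, z, YYYY$) ⊢ (q_3, ε, YYYY$)
All input consumed and state q_3 ∈ F.

Accept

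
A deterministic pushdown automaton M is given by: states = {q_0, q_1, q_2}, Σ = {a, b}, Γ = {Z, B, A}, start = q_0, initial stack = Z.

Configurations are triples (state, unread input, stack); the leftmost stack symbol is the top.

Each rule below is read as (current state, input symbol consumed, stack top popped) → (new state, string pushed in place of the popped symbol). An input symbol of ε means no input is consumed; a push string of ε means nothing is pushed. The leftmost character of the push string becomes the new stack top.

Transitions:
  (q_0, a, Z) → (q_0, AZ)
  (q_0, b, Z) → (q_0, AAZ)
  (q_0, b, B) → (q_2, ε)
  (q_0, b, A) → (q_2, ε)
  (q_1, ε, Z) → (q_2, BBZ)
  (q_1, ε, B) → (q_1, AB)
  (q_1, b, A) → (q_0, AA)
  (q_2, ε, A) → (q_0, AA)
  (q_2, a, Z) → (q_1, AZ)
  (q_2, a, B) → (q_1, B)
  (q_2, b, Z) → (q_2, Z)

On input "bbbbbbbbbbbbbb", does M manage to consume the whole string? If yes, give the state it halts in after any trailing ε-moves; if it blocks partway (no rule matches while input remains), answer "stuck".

(q_0, bbbbbbbbbbbbbb, Z)
  read b, top Z: go to q_0, push AAZ → (q_0, bbbbbbbbbbbbb, AAZ)
  read b, top A: go to q_2, push ε → (q_2, bbbbbbbbbbbb, AZ)
  ε-move, top A: go to q_0, push AA → (q_0, bbbbbbbbbbbb, AAZ)
  read b, top A: go to q_2, push ε → (q_2, bbbbbbbbbbb, AZ)
  ε-move, top A: go to q_0, push AA → (q_0, bbbbbbbbbbb, AAZ)
  read b, top A: go to q_2, push ε → (q_2, bbbbbbbbbb, AZ)
  ε-move, top A: go to q_0, push AA → (q_0, bbbbbbbbbb, AAZ)
  read b, top A: go to q_2, push ε → (q_2, bbbbbbbbb, AZ)
  ε-move, top A: go to q_0, push AA → (q_0, bbbbbbbbb, AAZ)
  read b, top A: go to q_2, push ε → (q_2, bbbbbbbb, AZ)
  ε-move, top A: go to q_0, push AA → (q_0, bbbbbbbb, AAZ)
  read b, top A: go to q_2, push ε → (q_2, bbbbbbb, AZ)
  ε-move, top A: go to q_0, push AA → (q_0, bbbbbbb, AAZ)
  read b, top A: go to q_2, push ε → (q_2, bbbbbb, AZ)
  ε-move, top A: go to q_0, push AA → (q_0, bbbbbb, AAZ)
  read b, top A: go to q_2, push ε → (q_2, bbbbb, AZ)
  ε-move, top A: go to q_0, push AA → (q_0, bbbbb, AAZ)
  read b, top A: go to q_2, push ε → (q_2, bbbb, AZ)
  ε-move, top A: go to q_0, push AA → (q_0, bbbb, AAZ)
  read b, top A: go to q_2, push ε → (q_2, bbb, AZ)
  ε-move, top A: go to q_0, push AA → (q_0, bbb, AAZ)
  read b, top A: go to q_2, push ε → (q_2, bb, AZ)
  ε-move, top A: go to q_0, push AA → (q_0, bb, AAZ)
  read b, top A: go to q_2, push ε → (q_2, b, AZ)
  ε-move, top A: go to q_0, push AA → (q_0, b, AAZ)
  read b, top A: go to q_2, push ε → (q_2, ε, AZ)
  ε-move, top A: go to q_0, push AA → (q_0, ε, AAZ)
All input consumed; M is in state q_0.

q_0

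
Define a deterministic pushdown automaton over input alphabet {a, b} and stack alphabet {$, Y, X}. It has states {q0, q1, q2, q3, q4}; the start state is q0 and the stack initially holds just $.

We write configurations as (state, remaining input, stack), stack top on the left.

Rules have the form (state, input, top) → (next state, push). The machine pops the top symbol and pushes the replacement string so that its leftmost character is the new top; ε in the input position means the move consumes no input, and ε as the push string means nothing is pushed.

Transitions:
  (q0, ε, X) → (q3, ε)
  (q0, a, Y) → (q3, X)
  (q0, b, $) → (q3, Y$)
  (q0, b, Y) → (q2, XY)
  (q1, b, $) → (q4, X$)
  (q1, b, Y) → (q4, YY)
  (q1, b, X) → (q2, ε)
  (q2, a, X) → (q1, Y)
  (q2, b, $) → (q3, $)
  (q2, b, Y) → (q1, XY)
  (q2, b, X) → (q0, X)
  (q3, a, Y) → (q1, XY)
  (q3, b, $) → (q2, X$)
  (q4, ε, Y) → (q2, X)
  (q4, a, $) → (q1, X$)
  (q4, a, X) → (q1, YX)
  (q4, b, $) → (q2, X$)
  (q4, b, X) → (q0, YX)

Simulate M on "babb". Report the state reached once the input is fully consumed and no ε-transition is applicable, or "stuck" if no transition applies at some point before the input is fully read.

(q0, babb, $)
  read b, top $: go to q3, push Y$ → (q3, abb, Y$)
  read a, top Y: go to q1, push XY → (q1, bb, XY$)
  read b, top X: go to q2, push ε → (q2, b, Y$)
  read b, top Y: go to q1, push XY → (q1, ε, XY$)
All input consumed; M is in state q1.

q1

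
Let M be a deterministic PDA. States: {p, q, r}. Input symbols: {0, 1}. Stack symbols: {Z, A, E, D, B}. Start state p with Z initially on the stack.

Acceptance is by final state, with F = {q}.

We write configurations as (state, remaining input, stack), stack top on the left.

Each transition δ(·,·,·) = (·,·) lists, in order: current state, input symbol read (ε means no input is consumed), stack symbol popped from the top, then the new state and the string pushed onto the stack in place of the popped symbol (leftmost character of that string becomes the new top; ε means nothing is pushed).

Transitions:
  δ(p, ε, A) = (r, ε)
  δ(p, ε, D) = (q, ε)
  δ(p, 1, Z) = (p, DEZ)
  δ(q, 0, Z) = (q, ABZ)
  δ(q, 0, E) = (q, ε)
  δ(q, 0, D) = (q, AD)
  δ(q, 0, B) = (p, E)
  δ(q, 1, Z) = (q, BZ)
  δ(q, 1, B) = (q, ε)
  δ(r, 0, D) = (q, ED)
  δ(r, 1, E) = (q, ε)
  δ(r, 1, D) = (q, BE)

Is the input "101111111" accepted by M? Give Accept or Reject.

Accept

(p, 101111111, Z) ⊢ (p, 01111111, DEZ) ⊢ (q, 01111111, EZ) ⊢ (q, 1111111, Z) ⊢ (q, 111111, BZ) ⊢ (q, 11111, Z) ⊢ (q, 1111, BZ) ⊢ (q, 111, Z) ⊢ (q, 11, BZ) ⊢ (q, 1, Z) ⊢ (q, ε, BZ)
All input consumed; state q ∈ F.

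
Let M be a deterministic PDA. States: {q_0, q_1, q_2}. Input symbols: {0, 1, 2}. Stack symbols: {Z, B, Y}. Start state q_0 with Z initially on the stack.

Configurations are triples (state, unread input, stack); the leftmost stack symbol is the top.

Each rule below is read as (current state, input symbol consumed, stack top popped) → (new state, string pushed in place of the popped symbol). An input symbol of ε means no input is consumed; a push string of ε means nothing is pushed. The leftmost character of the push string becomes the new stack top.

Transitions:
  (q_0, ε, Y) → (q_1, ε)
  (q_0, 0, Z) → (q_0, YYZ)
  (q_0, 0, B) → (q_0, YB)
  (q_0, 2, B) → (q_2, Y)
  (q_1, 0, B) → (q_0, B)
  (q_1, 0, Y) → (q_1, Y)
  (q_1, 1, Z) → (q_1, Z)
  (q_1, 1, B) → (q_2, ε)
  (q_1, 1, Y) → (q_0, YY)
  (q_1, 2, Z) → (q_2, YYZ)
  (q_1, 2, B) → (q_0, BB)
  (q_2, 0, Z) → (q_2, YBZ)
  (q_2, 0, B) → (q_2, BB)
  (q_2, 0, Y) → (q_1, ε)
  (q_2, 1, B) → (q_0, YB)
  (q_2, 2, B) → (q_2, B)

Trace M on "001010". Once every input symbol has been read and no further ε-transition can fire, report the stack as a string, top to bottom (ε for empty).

(q_0, 001010, Z) ⊢ (q_0, 01010, YYZ) ⊢ (q_1, 01010, YZ) ⊢ (q_1, 1010, YZ) ⊢ (q_0, 010, YYZ) ⊢ (q_1, 010, YZ) ⊢ (q_1, 10, YZ) ⊢ (q_0, 0, YYZ) ⊢ (q_1, 0, YZ) ⊢ (q_1, ε, YZ)
All input consumed in state q_1 with stack YZ.

YZ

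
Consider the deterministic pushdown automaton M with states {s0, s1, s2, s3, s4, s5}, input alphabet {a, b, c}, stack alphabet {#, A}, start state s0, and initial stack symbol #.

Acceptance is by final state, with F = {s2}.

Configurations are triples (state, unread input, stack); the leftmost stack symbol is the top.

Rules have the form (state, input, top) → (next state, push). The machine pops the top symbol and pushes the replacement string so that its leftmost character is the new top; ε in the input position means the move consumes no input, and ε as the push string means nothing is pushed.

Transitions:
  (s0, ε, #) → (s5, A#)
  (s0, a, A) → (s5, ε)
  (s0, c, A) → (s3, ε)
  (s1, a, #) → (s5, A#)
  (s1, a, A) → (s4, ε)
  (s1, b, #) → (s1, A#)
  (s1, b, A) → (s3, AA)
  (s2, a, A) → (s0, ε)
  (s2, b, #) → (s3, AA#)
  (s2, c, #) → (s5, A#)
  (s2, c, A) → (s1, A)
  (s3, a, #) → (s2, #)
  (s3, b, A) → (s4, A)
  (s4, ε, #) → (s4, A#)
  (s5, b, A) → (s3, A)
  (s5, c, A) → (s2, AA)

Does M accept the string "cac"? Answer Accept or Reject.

(s0, cac, #)
  ε-move, top #: go to s5, push A# → (s5, cac, A#)
  read c, top A: go to s2, push AA → (s2, ac, AA#)
  read a, top A: go to s0, push ε → (s0, c, A#)
  read c, top A: go to s3, push ε → (s3, ε, #)
All input consumed; state s3 ∉ F and no further ε-move applies.

Reject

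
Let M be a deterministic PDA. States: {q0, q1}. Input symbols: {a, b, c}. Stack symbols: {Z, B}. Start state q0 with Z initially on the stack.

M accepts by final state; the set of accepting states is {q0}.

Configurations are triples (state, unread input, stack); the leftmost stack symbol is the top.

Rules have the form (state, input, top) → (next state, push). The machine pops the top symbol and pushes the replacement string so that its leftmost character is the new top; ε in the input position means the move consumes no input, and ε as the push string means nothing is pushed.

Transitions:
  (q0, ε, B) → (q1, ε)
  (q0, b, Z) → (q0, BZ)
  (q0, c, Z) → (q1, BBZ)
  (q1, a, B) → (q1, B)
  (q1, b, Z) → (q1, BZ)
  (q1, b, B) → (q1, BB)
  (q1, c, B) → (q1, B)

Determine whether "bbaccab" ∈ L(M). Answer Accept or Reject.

Reject

(q0, bbaccab, Z) ⊢ (q0, baccab, BZ) ⊢ (q1, baccab, Z) ⊢ (q1, accab, BZ) ⊢ (q1, ccab, BZ) ⊢ (q1, cab, BZ) ⊢ (q1, ab, BZ) ⊢ (q1, b, BZ) ⊢ (q1, ε, BBZ)
All input consumed; state q1 ∉ F and no further ε-move applies.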